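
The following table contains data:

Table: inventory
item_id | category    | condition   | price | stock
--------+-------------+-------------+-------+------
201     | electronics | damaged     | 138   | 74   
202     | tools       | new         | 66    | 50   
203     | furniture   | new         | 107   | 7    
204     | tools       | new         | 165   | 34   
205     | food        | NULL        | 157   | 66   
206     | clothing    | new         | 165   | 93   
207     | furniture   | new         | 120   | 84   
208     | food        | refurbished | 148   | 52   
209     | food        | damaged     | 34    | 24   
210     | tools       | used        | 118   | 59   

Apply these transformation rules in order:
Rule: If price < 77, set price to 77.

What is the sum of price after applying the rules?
1272

Step 1: 2 records have price < 77
Step 2: These records originally summed to 100
Step 3: After setting to minimum: 2 × 77 = 154
Step 4: Unaffected records sum: 1118
Step 5: Final sum = 154 + 1118 = 1272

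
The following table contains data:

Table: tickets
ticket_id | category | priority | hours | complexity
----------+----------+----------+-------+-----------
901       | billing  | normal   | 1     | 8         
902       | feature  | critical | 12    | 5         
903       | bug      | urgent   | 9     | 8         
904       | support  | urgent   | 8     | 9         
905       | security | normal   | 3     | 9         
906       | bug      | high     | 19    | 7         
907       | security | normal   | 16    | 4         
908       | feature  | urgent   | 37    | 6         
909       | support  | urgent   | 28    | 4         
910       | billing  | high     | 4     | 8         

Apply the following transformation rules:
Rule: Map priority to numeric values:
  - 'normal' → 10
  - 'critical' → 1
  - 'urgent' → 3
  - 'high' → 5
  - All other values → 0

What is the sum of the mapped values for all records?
53

Step 1: Apply mapping to each record
Step 2: Count by status:
  'normal': 3 records × 10 = 30
  'critical': 1 records × 1 = 1
  'urgent': 4 records × 3 = 12
  'high': 2 records × 5 = 10
Step 3: Sum all mapped values = 53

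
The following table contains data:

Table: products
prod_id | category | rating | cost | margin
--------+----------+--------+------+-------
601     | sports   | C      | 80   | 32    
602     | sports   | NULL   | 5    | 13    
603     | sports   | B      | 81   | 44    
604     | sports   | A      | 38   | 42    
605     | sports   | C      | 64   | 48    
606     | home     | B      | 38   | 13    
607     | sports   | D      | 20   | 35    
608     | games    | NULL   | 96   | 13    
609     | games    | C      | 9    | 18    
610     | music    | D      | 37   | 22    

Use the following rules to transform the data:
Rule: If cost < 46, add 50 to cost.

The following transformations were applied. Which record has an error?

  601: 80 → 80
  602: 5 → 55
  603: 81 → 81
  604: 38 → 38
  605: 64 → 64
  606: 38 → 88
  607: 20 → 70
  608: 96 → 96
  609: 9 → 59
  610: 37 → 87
Record 604 has an error. The correct transformed value should be 88, not 38.

Step 1: Check each record against the rule
Step 2: Record 604 has cost = 38
Step 3: Since 38 < 46, the bonus should have been applied
Step 4: Correct value = 88, but claimed value = 38
Conclusion: Record 604 has the error.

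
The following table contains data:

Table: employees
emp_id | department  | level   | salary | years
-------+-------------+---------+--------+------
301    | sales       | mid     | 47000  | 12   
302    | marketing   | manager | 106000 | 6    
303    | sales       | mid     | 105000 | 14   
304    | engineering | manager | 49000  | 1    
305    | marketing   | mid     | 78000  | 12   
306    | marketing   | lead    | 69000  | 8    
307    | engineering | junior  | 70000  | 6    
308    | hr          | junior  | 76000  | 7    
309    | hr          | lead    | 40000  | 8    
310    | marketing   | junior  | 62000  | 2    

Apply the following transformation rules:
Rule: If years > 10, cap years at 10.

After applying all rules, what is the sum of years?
68

Step 1: 3 records have years > 10
Step 2: These records originally summed to 38
Step 3: After capping: 3 × 10 = 30
Step 4: Unaffected records sum: 38
Step 5: Final sum = 30 + 38 = 68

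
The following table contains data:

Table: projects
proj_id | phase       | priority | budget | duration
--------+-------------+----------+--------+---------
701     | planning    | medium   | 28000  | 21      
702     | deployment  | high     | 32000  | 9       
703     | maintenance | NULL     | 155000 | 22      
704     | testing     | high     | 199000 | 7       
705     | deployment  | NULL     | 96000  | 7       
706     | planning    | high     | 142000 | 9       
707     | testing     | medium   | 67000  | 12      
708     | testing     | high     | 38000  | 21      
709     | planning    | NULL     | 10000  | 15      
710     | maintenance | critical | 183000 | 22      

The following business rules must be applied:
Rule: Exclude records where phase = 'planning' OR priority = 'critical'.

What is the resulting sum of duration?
78

Step 1: Find records where phase = 'planning' OR priority = 'critical'
Step 2: 4 records match, summing to 67
Step 3: Original sum: 145
Step 4: Remaining sum = 145 - 67 = 78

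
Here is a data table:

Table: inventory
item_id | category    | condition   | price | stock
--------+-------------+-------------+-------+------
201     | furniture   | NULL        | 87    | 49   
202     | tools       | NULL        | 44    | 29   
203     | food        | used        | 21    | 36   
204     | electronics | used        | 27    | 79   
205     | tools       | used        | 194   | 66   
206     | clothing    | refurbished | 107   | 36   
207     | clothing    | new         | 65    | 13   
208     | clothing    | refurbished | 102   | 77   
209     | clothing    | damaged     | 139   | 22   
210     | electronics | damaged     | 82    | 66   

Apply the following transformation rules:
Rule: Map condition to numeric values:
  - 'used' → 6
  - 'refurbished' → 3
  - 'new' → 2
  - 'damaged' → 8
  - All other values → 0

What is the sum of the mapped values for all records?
42

Step 1: Apply mapping to each record
Step 2: Count by status:
  'used': 3 records × 6 = 18
  'refurbished': 2 records × 3 = 6
  'new': 1 records × 2 = 2
  'damaged': 2 records × 8 = 16
Step 3: Sum all mapped values = 42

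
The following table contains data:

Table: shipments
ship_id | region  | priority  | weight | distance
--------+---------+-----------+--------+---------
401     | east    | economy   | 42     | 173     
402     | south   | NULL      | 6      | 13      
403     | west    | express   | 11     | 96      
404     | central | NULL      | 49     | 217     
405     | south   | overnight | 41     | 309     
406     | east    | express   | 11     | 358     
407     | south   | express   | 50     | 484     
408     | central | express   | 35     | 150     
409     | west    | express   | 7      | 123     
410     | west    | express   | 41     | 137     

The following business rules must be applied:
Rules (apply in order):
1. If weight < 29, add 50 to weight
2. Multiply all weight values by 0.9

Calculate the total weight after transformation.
443.7

Step 1: Apply Rule 1 - Add 50 to records with weight < 29
  - 4 records affected: 35 + (4 × 50) = 235
  - Unaffected records: 258
  - Sum after Rule 1: 493
Step 2: Apply Rule 2 - Multiply all by 0.9
  - 493 × 0.9 = 443.7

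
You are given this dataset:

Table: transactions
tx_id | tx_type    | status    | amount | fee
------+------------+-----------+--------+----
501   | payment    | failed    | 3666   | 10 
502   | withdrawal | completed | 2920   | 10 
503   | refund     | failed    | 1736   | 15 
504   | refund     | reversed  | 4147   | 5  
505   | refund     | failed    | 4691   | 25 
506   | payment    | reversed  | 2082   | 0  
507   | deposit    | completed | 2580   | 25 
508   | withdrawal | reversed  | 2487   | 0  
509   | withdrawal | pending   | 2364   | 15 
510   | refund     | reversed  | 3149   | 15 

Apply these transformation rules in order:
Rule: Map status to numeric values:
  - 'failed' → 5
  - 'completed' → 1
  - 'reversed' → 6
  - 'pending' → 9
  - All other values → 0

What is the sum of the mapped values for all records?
50

Step 1: Apply mapping to each record
Step 2: Count by status:
  'failed': 3 records × 5 = 15
  'completed': 2 records × 1 = 2
  'reversed': 4 records × 6 = 24
  'pending': 1 records × 9 = 9
Step 3: Sum all mapped values = 50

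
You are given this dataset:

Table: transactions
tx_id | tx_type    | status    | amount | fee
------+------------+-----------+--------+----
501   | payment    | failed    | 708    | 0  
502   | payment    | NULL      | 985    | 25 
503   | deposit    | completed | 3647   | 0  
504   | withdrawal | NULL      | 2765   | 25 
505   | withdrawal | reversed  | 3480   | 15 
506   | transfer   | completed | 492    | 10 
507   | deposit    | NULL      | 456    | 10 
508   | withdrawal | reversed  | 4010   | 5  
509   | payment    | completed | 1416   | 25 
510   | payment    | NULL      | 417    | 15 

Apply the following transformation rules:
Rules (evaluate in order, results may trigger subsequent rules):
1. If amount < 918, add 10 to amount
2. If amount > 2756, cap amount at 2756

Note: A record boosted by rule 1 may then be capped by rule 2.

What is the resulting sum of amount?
15538

Step 1: Apply rule 1 to records with amount < 918
  - 4 records get bonus of 10
  - Of these, 0 records then exceed 2756 and get capped
Step 2: Apply rule 2 to records with amount > 2756
  - 4 records (original) are capped
Step 3: Calculate final sum = 15538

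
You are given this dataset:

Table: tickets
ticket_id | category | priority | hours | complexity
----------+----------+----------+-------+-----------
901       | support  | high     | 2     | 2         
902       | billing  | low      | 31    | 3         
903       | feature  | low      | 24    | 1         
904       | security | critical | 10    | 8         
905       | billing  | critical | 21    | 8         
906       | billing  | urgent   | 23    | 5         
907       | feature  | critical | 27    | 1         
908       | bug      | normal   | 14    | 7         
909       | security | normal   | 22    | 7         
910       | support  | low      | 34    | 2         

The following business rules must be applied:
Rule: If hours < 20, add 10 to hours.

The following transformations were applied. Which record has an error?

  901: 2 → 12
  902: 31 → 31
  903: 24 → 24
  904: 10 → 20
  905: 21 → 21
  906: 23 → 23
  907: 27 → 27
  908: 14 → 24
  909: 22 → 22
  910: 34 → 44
Record 910 has an error. The correct transformed value should be 34, not 44.

Step 1: Check each record against the rule
Step 2: Record 910 has hours = 34
Step 3: Since 34 >= 20, the bonus should not have been applied
Step 4: Correct value = 34, but claimed value = 44
Conclusion: Record 910 has the error.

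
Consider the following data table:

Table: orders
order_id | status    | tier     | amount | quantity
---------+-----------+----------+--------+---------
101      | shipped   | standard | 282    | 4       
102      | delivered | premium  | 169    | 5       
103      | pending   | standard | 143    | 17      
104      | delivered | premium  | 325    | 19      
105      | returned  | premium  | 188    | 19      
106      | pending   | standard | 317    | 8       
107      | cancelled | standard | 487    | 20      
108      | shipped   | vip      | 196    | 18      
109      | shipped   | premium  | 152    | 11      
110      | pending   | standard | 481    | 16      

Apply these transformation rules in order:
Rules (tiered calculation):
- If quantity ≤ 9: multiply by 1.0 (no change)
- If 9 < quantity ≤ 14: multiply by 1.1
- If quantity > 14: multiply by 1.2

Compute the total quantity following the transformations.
159.9

Step 1: Tier 1 (quantity ≤ 9): 3 records, sum = 17 × 1.0 = 17.0
Step 2: Tier 2 (9 < quantity ≤ 14): 1 records, sum = 11 × 1.1 = 12.1
Step 3: Tier 3 (quantity > 14): 6 records, sum = 109 × 1.2 = 130.8
Step 4: Final sum = 17.0 + 12.1 + 130.8 = 159.9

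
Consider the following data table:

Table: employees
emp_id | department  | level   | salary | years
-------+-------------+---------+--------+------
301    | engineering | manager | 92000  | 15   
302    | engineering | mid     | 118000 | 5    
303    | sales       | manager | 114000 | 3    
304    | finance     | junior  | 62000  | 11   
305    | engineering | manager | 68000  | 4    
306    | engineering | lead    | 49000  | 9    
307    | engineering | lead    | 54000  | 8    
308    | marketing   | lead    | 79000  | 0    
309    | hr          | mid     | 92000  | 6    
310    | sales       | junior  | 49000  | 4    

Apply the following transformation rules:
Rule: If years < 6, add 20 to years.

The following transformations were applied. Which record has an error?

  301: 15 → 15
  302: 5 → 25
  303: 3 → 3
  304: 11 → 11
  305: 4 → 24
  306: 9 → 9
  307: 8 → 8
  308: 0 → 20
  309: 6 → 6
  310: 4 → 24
Record 303 has an error. The correct transformed value should be 23, not 3.

Step 1: Check each record against the rule
Step 2: Record 303 has years = 3
Step 3: Since 3 < 6, the bonus should have been applied
Step 4: Correct value = 23, but claimed value = 3
Conclusion: Record 303 has the error.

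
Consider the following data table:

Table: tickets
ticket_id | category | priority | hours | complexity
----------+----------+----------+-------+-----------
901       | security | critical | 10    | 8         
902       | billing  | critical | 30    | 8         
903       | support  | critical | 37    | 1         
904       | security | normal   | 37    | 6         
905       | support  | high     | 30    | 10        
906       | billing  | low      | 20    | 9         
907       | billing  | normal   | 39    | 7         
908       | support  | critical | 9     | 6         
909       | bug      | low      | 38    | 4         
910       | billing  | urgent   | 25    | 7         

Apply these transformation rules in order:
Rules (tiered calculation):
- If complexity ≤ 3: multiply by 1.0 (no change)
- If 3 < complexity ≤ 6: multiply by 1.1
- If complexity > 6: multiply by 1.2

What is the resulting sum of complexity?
77.4

Step 1: Tier 1 (complexity ≤ 3): 1 records, sum = 1 × 1.0 = 1.0
Step 2: Tier 2 (3 < complexity ≤ 6): 3 records, sum = 16 × 1.1 = 17.6
Step 3: Tier 3 (complexity > 6): 6 records, sum = 49 × 1.2 = 58.8
Step 4: Final sum = 1.0 + 17.6 + 58.8 = 77.4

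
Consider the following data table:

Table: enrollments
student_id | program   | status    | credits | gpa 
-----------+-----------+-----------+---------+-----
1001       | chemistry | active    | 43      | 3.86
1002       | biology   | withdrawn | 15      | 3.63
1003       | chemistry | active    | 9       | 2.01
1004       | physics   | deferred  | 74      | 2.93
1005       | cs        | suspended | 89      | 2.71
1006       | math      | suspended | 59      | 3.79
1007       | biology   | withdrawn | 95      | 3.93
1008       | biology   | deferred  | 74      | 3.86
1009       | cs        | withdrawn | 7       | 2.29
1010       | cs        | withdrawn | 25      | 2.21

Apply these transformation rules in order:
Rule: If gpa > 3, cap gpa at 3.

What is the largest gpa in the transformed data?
3

Step 1: Original maximum gpa = 3.93
Step 2: Apply cap at 3
Step 3: 5 records had gpa > 3 and were capped
Step 4: Maximum after transformation = 3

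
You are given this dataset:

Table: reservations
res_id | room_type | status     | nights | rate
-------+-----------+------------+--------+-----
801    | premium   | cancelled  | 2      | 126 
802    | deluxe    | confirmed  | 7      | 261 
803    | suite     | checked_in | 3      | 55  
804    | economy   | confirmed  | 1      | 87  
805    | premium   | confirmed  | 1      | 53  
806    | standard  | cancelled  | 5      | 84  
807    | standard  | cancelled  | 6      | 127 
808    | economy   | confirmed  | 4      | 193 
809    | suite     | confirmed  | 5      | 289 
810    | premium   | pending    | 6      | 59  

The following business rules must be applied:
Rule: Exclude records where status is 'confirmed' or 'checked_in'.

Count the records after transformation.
4

Step 1: Count records to exclude
  - 5 (confirmed) + 1 (checked_in) = 6 records
Step 2: Total records: 10
Step 3: Remaining = 10 - 6 = 4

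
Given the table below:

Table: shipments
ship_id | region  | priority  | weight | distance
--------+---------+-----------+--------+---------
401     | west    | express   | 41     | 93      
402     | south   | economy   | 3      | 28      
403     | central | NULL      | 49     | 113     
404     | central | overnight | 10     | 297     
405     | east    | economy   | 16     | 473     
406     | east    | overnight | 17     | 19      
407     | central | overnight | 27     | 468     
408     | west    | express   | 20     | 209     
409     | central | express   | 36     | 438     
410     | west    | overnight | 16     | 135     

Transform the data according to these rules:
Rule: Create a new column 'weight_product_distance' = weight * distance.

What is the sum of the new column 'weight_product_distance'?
55039

Step 1: For each record, compute weight * distance
Example calculations:
  41 * 93 = 3813
  3 * 28 = 84
  49 * 113 = 5537
  ...
Step 2: Sum all derived values
Step 3: Total = 55039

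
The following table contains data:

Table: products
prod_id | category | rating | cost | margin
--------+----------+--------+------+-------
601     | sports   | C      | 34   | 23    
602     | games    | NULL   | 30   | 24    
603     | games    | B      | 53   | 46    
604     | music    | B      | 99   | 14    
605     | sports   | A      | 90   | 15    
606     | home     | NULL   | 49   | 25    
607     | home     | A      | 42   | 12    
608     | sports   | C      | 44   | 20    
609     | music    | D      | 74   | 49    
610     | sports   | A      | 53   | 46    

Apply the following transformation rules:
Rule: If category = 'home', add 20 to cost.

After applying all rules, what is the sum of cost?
608

Step 1: Count records where category = 'home': 2
Step 2: Total bonus added: 2 × 20 = 40
Step 3: Original sum of cost: 568
Step 4: Final sum = 568 + 40 = 608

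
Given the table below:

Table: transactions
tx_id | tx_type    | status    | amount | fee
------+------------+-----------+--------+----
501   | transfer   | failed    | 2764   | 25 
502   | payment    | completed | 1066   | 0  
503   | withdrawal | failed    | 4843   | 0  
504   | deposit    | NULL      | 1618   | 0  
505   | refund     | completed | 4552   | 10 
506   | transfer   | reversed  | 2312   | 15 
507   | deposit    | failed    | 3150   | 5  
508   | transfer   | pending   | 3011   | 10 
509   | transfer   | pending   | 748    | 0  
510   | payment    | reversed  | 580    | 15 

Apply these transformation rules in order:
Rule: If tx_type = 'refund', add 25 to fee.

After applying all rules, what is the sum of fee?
105

Step 1: Count records where tx_type = 'refund': 1
Step 2: Total bonus added: 1 × 25 = 25
Step 3: Original sum of fee: 80
Step 4: Final sum = 80 + 25 = 105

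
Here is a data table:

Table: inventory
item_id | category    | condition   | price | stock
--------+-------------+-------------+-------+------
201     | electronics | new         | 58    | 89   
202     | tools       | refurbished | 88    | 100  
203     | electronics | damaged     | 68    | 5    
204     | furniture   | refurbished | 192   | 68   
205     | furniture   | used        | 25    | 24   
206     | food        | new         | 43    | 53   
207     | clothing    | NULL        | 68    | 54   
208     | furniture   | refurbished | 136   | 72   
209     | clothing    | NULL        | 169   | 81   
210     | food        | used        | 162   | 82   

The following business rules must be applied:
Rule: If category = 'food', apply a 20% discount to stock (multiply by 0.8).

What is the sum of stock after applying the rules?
601.0

Step 1: Records with category = 'food' have total stock = 135
Step 2: Apply multiplier: 135 × 0.8 = 108.0
Step 3: Other records total: 493
Step 4: Final sum = 108.0 + 493 = 601.0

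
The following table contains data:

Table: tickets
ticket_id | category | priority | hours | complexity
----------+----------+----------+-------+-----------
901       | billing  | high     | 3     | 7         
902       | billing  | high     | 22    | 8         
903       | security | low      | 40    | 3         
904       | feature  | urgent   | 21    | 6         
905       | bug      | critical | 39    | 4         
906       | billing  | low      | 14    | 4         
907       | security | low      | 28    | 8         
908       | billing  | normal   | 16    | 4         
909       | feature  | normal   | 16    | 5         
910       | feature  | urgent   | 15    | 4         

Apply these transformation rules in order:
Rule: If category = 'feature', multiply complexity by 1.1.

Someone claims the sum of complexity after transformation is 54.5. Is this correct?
Yes, the result is correct.

Step 1: Calculate the correct sum after transformation
Step 2: Apply multiplier 1.1 to records where category = 'feature'
Step 3: Correct result = 54.5
Step 4: Claimed result = 54.5
Step 5: 54.5 = 54.5 ✓
Conclusion: The claimed result is correct.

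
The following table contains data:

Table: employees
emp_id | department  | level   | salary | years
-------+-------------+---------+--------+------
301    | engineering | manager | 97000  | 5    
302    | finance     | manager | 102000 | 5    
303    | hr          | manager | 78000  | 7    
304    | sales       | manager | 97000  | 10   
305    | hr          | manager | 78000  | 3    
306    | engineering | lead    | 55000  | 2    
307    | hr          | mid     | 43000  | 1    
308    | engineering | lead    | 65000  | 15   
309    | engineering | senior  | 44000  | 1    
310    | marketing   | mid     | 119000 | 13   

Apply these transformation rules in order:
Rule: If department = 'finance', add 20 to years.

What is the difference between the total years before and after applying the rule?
20

Step 1: Original sum of years = 62
Step 2: 1 records have department = 'finance'
Step 3: Each affected record changes by 20
Step 4: Total change = 1 × 20 = 20
Step 5: New sum = 62 + 20 = 82
Step 6: Difference = |82 - 62| = 20
        (Sum increased by 20)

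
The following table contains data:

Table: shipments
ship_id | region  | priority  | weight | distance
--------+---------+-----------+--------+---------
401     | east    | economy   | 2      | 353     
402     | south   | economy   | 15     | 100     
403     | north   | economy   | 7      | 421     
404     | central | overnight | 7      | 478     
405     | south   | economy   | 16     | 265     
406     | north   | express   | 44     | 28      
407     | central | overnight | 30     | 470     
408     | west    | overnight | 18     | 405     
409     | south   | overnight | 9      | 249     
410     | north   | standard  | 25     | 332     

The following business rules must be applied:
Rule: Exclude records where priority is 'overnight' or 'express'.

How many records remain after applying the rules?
5

Step 1: Count records to exclude
  - 4 (overnight) + 1 (express) = 5 records
Step 2: Total records: 10
Step 3: Remaining = 10 - 5 = 5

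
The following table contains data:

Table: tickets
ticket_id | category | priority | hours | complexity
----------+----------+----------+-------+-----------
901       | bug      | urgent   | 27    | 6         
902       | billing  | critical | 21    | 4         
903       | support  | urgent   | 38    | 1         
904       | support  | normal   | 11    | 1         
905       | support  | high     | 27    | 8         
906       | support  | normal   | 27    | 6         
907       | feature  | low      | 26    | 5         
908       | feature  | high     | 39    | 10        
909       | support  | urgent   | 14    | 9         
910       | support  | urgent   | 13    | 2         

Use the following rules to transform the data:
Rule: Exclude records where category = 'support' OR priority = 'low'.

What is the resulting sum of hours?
87

Step 1: Find records where category = 'support' OR priority = 'low'
Step 2: 7 records match, summing to 156
Step 3: Original sum: 243
Step 4: Remaining sum = 243 - 156 = 87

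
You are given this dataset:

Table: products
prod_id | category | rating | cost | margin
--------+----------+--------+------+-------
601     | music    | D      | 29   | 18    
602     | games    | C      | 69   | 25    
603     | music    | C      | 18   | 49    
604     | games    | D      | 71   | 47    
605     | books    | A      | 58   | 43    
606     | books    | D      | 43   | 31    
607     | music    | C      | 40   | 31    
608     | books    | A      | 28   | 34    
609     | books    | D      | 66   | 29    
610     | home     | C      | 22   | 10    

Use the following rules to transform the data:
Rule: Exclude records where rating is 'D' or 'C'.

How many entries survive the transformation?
2

Step 1: Count records to exclude
  - 4 (D) + 4 (C) = 8 records
Step 2: Total records: 10
Step 3: Remaining = 10 - 8 = 2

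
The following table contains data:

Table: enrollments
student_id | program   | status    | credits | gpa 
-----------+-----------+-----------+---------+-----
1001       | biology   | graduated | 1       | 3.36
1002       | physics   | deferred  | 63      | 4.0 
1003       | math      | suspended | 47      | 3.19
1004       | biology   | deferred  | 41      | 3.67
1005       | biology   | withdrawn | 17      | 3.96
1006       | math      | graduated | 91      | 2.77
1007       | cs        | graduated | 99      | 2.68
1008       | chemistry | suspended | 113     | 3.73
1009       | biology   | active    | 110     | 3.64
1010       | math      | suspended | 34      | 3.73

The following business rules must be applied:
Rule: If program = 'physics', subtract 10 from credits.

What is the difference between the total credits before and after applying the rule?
10

Step 1: Original sum of credits = 616
Step 2: 1 records have program = 'physics'
Step 3: Each affected record changes by -10
Step 4: Total change = 1 × -10 = -10
Step 5: New sum = 616 + -10 = 606
Step 6: Difference = |606 - 616| = 10
        (Sum decreased by 10)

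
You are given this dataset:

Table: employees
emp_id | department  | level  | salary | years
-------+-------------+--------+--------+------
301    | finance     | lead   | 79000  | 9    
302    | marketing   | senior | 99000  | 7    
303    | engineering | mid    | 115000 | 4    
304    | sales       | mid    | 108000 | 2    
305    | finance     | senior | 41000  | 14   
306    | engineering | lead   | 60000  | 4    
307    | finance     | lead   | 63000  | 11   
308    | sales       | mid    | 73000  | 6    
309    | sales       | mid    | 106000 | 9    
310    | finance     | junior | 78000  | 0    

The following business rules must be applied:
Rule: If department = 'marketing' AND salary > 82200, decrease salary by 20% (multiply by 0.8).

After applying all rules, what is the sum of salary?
802200.0

Step 1: Find records where department = 'marketing' AND salary > 82200
Step 2: 1 records match, summing to 99000
Step 3: After multiplier: 99000 × 0.8 = 79200.0
Step 4: Unaffected records sum: 723000
Step 5: Final sum = 79200.0 + 723000 = 802200.0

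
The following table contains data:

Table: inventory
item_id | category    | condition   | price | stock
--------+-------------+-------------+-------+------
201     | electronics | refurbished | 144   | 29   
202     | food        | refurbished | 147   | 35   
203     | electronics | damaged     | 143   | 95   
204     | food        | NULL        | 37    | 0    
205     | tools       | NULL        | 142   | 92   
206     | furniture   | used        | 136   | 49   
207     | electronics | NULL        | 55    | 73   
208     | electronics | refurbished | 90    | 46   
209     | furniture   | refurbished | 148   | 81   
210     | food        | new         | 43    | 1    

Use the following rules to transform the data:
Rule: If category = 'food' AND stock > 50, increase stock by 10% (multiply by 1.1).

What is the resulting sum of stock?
501

Step 1: Find records where category = 'food' AND stock > 50
Step 2: 0 records match, summing to 0
Step 3: After multiplier: 0 × 1.1 = 0.0
Step 4: Unaffected records sum: 501
Step 5: Final sum = 0.0 + 501 = 501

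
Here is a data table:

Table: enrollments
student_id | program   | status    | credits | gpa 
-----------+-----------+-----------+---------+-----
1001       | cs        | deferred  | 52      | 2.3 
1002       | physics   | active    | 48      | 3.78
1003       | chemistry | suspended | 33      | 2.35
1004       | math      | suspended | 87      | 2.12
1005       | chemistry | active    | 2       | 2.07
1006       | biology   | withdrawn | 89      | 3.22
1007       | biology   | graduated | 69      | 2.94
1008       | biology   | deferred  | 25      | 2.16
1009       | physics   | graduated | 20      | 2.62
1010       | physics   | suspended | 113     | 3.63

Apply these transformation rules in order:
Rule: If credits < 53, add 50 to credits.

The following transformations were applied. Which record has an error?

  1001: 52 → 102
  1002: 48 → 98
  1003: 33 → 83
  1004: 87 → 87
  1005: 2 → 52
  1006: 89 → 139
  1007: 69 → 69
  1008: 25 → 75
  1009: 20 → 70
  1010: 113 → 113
Record 1006 has an error. The correct transformed value should be 89, not 139.

Step 1: Check each record against the rule
Step 2: Record 1006 has credits = 89
Step 3: Since 89 >= 53, the bonus should not have been applied
Step 4: Correct value = 89, but claimed value = 139
Conclusion: Record 1006 has the error.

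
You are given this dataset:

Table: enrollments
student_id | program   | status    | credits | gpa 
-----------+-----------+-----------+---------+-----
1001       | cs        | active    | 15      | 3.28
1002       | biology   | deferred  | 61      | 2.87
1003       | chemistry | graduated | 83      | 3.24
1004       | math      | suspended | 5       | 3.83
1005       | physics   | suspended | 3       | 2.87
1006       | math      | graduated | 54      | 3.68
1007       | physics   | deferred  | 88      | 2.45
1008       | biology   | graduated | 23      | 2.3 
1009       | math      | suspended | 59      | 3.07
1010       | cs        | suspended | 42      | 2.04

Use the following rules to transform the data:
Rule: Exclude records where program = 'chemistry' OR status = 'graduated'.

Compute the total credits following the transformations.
273

Step 1: Find records where program = 'chemistry' OR status = 'graduated'
Step 2: 3 records match, summing to 160
Step 3: Original sum: 433
Step 4: Remaining sum = 433 - 160 = 273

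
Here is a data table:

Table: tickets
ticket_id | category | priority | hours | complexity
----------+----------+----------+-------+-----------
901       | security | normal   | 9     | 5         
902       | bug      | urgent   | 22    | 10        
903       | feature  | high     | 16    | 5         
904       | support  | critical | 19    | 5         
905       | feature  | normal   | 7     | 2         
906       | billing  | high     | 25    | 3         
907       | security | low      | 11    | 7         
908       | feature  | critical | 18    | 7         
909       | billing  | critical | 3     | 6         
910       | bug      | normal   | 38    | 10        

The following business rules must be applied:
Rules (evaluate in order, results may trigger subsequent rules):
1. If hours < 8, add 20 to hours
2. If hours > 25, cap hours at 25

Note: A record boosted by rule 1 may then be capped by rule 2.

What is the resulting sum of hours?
193

Step 1: Apply rule 1 to records with hours < 8
  - 2 records get bonus of 20
  - Of these, 1 records then exceed 25 and get capped
Step 2: Apply rule 2 to records with hours > 25
  - 1 records (original) are capped
Step 3: Calculate final sum = 193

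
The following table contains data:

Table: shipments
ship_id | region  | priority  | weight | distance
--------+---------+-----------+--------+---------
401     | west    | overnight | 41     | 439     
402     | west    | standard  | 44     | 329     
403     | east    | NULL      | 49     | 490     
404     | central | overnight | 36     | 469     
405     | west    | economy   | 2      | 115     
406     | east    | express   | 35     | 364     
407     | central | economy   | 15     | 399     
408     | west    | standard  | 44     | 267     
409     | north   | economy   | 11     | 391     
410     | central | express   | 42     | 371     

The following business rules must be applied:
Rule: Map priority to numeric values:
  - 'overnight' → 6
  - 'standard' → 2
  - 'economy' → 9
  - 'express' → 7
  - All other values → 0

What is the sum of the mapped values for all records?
57

Step 1: Apply mapping to each record
Step 2: Count by status:
  'overnight': 2 records × 6 = 12
  'standard': 2 records × 2 = 4
  'economy': 3 records × 9 = 27
  'express': 2 records × 7 = 14
Step 3: Sum all mapped values = 57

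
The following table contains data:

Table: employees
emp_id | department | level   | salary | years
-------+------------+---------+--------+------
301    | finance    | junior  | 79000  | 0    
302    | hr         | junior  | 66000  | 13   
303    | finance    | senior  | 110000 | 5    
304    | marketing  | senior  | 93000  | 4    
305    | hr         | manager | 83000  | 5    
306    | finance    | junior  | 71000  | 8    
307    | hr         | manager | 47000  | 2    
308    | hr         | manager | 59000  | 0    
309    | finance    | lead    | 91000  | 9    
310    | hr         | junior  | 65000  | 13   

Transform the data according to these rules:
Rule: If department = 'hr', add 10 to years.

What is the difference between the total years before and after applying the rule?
50

Step 1: Original sum of years = 59
Step 2: 5 records have department = 'hr'
Step 3: Each affected record changes by 10
Step 4: Total change = 5 × 10 = 50
Step 5: New sum = 59 + 50 = 109
Step 6: Difference = |109 - 59| = 50
        (Sum increased by 50)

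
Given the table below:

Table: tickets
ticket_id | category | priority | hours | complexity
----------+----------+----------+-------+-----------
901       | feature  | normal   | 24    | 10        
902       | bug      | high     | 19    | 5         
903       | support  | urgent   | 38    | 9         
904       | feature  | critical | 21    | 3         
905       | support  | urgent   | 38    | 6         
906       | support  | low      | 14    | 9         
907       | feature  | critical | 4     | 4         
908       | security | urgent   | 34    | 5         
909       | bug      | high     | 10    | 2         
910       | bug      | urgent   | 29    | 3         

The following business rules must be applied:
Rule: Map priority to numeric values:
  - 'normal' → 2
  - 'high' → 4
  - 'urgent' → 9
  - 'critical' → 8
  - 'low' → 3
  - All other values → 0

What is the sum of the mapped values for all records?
65

Step 1: Apply mapping to each record
Step 2: Count by status:
  'normal': 1 records × 2 = 2
  'high': 2 records × 4 = 8
  'urgent': 4 records × 9 = 36
  'critical': 2 records × 8 = 16
  'low': 1 records × 3 = 3
Step 3: Sum all mapped values = 65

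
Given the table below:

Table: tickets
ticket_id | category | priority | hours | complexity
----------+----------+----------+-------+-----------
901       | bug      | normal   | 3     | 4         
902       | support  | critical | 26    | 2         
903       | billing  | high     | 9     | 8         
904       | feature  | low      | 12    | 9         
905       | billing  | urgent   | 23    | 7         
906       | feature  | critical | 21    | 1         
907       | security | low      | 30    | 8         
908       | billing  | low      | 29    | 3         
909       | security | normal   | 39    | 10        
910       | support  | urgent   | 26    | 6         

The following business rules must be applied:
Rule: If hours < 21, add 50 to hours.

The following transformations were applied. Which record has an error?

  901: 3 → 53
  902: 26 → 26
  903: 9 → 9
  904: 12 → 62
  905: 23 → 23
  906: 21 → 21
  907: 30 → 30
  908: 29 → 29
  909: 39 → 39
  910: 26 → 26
Record 903 has an error. The correct transformed value should be 59, not 9.

Step 1: Check each record against the rule
Step 2: Record 903 has hours = 9
Step 3: Since 9 < 21, the bonus should have been applied
Step 4: Correct value = 59, but claimed value = 9
Conclusion: Record 903 has the error.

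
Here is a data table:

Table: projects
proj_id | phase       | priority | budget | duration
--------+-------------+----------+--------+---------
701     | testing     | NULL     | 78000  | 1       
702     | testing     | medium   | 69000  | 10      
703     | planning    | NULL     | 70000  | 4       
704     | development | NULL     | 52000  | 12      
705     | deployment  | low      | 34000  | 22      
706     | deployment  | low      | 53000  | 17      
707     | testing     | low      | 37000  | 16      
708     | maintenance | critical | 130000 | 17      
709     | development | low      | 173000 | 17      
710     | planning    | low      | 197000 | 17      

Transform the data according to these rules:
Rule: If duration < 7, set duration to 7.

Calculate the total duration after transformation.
142

Step 1: 2 records have duration < 7
Step 2: These records originally summed to 5
Step 3: After setting to minimum: 2 × 7 = 14
Step 4: Unaffected records sum: 128
Step 5: Final sum = 14 + 128 = 142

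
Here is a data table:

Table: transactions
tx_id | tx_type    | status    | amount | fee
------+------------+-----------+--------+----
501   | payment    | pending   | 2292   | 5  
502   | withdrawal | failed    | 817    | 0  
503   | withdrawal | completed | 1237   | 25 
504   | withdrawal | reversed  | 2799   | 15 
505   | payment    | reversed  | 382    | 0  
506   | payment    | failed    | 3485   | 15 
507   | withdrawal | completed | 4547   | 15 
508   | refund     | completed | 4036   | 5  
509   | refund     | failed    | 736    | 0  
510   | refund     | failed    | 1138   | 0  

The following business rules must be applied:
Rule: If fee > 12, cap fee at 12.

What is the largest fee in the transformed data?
12

Step 1: Original maximum fee = 25
Step 2: Apply cap at 12
Step 3: 4 records had fee > 12 and were capped
Step 4: Maximum after transformation = 12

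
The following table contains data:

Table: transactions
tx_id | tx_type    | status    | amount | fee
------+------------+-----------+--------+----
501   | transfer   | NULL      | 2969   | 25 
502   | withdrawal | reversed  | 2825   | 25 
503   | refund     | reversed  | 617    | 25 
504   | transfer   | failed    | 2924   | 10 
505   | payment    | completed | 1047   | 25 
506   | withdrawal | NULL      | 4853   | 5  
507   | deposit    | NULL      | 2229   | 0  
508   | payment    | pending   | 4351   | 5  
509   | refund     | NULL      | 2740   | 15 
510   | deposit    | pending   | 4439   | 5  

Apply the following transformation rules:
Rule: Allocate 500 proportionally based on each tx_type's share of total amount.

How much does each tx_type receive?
deposit: 114.99, payment: 93.09, refund: 57.89, transfer: 101.62, withdrawal: 132.41

Step 1: Calculate total amount = 28994
Step 2: Calculate each tx_type's proportion:
  deposit: 6668/28994 = 23.00% → 114.99
  payment: 5398/28994 = 18.62% → 93.09
  refund: 3357/28994 = 11.58% → 57.89
  transfer: 5893/28994 = 20.32% → 101.62
  withdrawal: 7678/28994 = 26.48% → 132.41
Step 3: Verify: sum of allocations ≈ 500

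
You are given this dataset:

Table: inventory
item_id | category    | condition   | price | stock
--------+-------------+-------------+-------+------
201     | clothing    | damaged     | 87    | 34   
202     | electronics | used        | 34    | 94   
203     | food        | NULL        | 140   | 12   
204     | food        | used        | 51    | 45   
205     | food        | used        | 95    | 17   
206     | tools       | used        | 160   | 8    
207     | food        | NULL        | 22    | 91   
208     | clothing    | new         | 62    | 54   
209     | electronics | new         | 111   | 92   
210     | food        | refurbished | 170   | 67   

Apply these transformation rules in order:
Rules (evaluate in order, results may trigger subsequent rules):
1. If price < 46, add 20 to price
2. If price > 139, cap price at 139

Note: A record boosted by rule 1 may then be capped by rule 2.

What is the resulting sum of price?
919

Step 1: Apply rule 1 to records with price < 46
  - 2 records get bonus of 20
  - Of these, 0 records then exceed 139 and get capped
Step 2: Apply rule 2 to records with price > 139
  - 3 records (original) are capped
Step 3: Calculate final sum = 919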